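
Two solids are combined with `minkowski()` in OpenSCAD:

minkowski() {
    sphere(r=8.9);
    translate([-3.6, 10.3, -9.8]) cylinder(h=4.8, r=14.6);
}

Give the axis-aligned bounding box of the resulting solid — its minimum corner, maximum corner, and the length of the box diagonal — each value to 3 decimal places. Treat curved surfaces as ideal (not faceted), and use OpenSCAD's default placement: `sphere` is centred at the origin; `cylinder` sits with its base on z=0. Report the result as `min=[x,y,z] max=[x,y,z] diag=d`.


A = translate([-3.6, 10.3, -9.8]) cylinder(h=4.8, r=14.6) → bbox [-18.2,-4.3,-9.8] .. [11,24.9,-5]
B = sphere(r=8.9) → bbox [-8.9,-8.9,-8.9] .. [8.9,8.9,8.9]
lo = A.lo+B.lo = [-18.2-8.9, -4.3-8.9, -9.8-8.9] = [-27.100,-13.200,-18.700]
hi = A.hi+B.hi = [11+8.9, 24.9+8.9, -5+8.9] = [19.900,33.800,3.900]
diag = √(47²+47²+22.6²) = √4928.76 = 70.205

min=[-27.100,-13.200,-18.700] max=[19.900,33.800,3.900] diag=70.205


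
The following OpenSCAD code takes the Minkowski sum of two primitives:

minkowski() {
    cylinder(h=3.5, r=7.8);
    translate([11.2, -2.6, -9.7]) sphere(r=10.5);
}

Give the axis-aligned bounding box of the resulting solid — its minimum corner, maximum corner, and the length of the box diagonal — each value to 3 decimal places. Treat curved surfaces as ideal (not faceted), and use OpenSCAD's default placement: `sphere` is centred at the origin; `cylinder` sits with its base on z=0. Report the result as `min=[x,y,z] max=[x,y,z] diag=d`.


min=[-7.100,-20.900,-20.200] max=[29.500,15.700,4.300] diag=57.266

A = translate([11.2, -2.6, -9.7]) sphere(r=10.5) → bbox [0.7,-13.1,-20.2] .. [21.7,7.9,0.8]
B = cylinder(h=3.5, r=7.8) → bbox [-7.8,-7.8,0] .. [7.8,7.8,3.5]
lo = A.lo+B.lo = [0.7-7.8, -13.1-7.8, -20.2+0] = [-7.100,-20.900,-20.200]
hi = A.hi+B.hi = [21.7+7.8, 7.9+7.8, 0.8+3.5] = [29.500,15.700,4.300]
diag = √(36.6²+36.6²+24.5²) = √3279.37 = 57.266


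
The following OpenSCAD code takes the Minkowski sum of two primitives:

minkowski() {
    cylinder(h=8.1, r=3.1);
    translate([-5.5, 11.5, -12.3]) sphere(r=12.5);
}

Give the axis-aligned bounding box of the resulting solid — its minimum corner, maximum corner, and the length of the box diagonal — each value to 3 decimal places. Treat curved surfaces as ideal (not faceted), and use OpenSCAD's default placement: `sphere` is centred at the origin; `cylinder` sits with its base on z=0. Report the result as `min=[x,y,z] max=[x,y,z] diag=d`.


A = translate([-5.5, 11.5, -12.3]) sphere(r=12.5) → bbox [-18,-1,-24.8] .. [7,24,0.2]
B = cylinder(h=8.1, r=3.1) → bbox [-3.1,-3.1,0] .. [3.1,3.1,8.1]
lo = A.lo+B.lo = [-18-3.1, -1-3.1, -24.8+0] = [-21.100,-4.100,-24.800]
hi = A.hi+B.hi = [7+3.1, 24+3.1, 0.2+8.1] = [10.100,27.100,8.300]
diag = √(31.2²+31.2²+33.1²) = √3042.49 = 55.159

min=[-21.100,-4.100,-24.800] max=[10.100,27.100,8.300] diag=55.159


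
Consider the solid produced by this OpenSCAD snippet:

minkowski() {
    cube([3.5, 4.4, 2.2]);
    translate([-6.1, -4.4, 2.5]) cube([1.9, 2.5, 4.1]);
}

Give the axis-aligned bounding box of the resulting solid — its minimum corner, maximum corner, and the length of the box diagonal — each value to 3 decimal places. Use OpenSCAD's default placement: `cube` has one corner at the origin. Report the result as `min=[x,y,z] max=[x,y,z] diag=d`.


min=[-6.100,-4.400,2.500] max=[-0.700,2.500,8.800] diag=10.792

A = translate([-6.1, -4.4, 2.5]) cube([1.9, 2.5, 4.1]) → bbox [-6.1,-4.4,2.5] .. [-4.2,-1.9,6.6]
B = cube([3.5, 4.4, 2.2]) → bbox [0,0,0] .. [3.5,4.4,2.2]
lo = A.lo+B.lo = [-6.1+0, -4.4+0, 2.5+0] = [-6.100,-4.400,2.500]
hi = A.hi+B.hi = [-4.2+3.5, -1.9+4.4, 6.6+2.2] = [-0.700,2.500,8.800]
diag = √(5.4²+6.9²+6.3²) = √116.46 = 10.792


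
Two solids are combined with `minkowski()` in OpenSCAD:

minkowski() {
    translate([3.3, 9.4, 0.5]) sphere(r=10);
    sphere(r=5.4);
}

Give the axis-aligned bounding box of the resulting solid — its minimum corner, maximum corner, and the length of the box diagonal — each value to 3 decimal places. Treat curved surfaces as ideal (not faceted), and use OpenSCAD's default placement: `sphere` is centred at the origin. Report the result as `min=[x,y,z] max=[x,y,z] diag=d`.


A = translate([3.3, 9.4, 0.5]) sphere(r=10) → bbox [-6.7,-0.6,-9.5] .. [13.3,19.4,10.5]
B = sphere(r=5.4) → bbox [-5.4,-5.4,-5.4] .. [5.4,5.4,5.4]
lo = A.lo+B.lo = [-6.7-5.4, -0.6-5.4, -9.5-5.4] = [-12.100,-6.000,-14.900]
hi = A.hi+B.hi = [13.3+5.4, 19.4+5.4, 10.5+5.4] = [18.700,24.800,15.900]
diag = √(30.8²+30.8²+30.8²) = √2845.92 = 53.347

min=[-12.100,-6.000,-14.900] max=[18.700,24.800,15.900] diag=53.347


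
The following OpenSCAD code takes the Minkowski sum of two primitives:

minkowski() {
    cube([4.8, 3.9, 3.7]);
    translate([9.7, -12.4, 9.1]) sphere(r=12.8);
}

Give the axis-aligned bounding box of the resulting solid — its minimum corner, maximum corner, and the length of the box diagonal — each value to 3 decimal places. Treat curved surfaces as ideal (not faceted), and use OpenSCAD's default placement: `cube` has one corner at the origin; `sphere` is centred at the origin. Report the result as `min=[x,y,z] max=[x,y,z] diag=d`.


A = translate([9.7, -12.4, 9.1]) sphere(r=12.8) → bbox [-3.1,-25.2,-3.7] .. [22.5,0.4,21.9]
B = cube([4.8, 3.9, 3.7]) → bbox [0,0,0] .. [4.8,3.9,3.7]
lo = A.lo+B.lo = [-3.1+0, -25.2+0, -3.7+0] = [-3.100,-25.200,-3.700]
hi = A.hi+B.hi = [22.5+4.8, 0.4+3.9, 21.9+3.7] = [27.300,4.300,25.600]
diag = √(30.4²+29.5²+29.3²) = √2652.9 = 51.506

min=[-3.100,-25.200,-3.700] max=[27.300,4.300,25.600] diag=51.506


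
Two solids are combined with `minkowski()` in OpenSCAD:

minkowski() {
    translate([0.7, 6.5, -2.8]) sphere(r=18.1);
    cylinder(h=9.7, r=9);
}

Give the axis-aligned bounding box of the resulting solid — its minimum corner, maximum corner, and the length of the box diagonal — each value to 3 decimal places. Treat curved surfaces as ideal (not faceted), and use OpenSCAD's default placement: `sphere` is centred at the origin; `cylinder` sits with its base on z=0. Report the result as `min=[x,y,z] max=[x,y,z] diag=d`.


A = translate([0.7, 6.5, -2.8]) sphere(r=18.1) → bbox [-17.4,-11.6,-20.9] .. [18.8,24.6,15.3]
B = cylinder(h=9.7, r=9) → bbox [-9,-9,0] .. [9,9,9.7]
lo = A.lo+B.lo = [-17.4-9, -11.6-9, -20.9+0] = [-26.400,-20.600,-20.900]
hi = A.hi+B.hi = [18.8+9, 24.6+9, 15.3+9.7] = [27.800,33.600,25.000]
diag = √(54.2²+54.2²+45.9²) = √7982.09 = 89.343

min=[-26.400,-20.600,-20.900] max=[27.800,33.600,25.000] diag=89.343


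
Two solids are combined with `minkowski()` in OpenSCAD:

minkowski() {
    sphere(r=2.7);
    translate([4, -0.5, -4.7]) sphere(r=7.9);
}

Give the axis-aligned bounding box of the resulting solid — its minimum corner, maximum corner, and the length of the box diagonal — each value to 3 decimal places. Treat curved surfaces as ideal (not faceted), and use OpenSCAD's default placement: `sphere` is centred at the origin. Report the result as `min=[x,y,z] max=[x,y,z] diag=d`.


A = translate([4, -0.5, -4.7]) sphere(r=7.9) → bbox [-3.9,-8.4,-12.6] .. [11.9,7.4,3.2]
B = sphere(r=2.7) → bbox [-2.7,-2.7,-2.7] .. [2.7,2.7,2.7]
lo = A.lo+B.lo = [-3.9-2.7, -8.4-2.7, -12.6-2.7] = [-6.600,-11.100,-15.300]
hi = A.hi+B.hi = [11.9+2.7, 7.4+2.7, 3.2+2.7] = [14.600,10.100,5.900]
diag = √(21.2²+21.2²+21.2²) = √1348.32 = 36.719

min=[-6.600,-11.100,-15.300] max=[14.600,10.100,5.900] diag=36.719


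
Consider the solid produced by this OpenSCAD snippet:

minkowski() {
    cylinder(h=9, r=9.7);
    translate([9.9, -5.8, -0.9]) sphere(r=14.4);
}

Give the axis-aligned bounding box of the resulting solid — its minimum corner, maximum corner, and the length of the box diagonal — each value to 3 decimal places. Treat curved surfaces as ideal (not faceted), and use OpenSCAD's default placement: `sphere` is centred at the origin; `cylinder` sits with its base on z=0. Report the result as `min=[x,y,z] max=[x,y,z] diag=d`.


A = translate([9.9, -5.8, -0.9]) sphere(r=14.4) → bbox [-4.5,-20.2,-15.3] .. [24.3,8.6,13.5]
B = cylinder(h=9, r=9.7) → bbox [-9.7,-9.7,0] .. [9.7,9.7,9]
lo = A.lo+B.lo = [-4.5-9.7, -20.2-9.7, -15.3+0] = [-14.200,-29.900,-15.300]
hi = A.hi+B.hi = [24.3+9.7, 8.6+9.7, 13.5+9] = [34.000,18.300,22.500]
diag = √(48.2²+48.2²+37.8²) = √6075.32 = 77.944

min=[-14.200,-29.900,-15.300] max=[34.000,18.300,22.500] diag=77.944


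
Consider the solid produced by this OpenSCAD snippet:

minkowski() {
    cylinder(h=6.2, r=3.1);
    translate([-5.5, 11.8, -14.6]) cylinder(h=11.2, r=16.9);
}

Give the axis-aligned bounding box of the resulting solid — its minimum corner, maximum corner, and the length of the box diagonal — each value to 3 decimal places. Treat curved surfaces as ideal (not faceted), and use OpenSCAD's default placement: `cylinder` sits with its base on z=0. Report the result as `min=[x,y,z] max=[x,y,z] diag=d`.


min=[-25.500,-8.200,-14.600] max=[14.500,31.800,2.800] diag=59.184

A = translate([-5.5, 11.8, -14.6]) cylinder(h=11.2, r=16.9) → bbox [-22.4,-5.1,-14.6] .. [11.4,28.7,-3.4]
B = cylinder(h=6.2, r=3.1) → bbox [-3.1,-3.1,0] .. [3.1,3.1,6.2]
lo = A.lo+B.lo = [-22.4-3.1, -5.1-3.1, -14.6+0] = [-25.500,-8.200,-14.600]
hi = A.hi+B.hi = [11.4+3.1, 28.7+3.1, -3.4+6.2] = [14.500,31.800,2.800]
diag = √(40²+40²+17.4²) = √3502.76 = 59.184


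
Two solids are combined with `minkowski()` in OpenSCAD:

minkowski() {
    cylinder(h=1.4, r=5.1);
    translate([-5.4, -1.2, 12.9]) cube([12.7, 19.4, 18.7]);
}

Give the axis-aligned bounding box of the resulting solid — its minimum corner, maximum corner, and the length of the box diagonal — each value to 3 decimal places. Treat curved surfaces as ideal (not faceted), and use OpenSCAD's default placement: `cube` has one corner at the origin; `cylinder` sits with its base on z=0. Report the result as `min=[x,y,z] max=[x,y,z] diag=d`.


A = translate([-5.4, -1.2, 12.9]) cube([12.7, 19.4, 18.7]) → bbox [-5.4,-1.2,12.9] .. [7.3,18.2,31.6]
B = cylinder(h=1.4, r=5.1) → bbox [-5.1,-5.1,0] .. [5.1,5.1,1.4]
lo = A.lo+B.lo = [-5.4-5.1, -1.2-5.1, 12.9+0] = [-10.500,-6.300,12.900]
hi = A.hi+B.hi = [7.3+5.1, 18.2+5.1, 31.6+1.4] = [12.400,23.300,33.000]
diag = √(22.9²+29.6²+20.1²) = √1804.58 = 42.480

min=[-10.500,-6.300,12.900] max=[12.400,23.300,33.000] diag=42.480


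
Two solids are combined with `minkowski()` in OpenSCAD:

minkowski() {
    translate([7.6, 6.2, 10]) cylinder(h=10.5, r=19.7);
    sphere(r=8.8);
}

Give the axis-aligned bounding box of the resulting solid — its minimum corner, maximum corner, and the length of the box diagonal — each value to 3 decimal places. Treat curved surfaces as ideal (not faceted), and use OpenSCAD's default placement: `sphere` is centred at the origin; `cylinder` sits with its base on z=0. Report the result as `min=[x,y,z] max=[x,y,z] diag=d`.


min=[-20.900,-22.300,1.200] max=[36.100,34.700,29.300] diag=85.367

A = translate([7.6, 6.2, 10]) cylinder(h=10.5, r=19.7) → bbox [-12.1,-13.5,10] .. [27.3,25.9,20.5]
B = sphere(r=8.8) → bbox [-8.8,-8.8,-8.8] .. [8.8,8.8,8.8]
lo = A.lo+B.lo = [-12.1-8.8, -13.5-8.8, 10-8.8] = [-20.900,-22.300,1.200]
hi = A.hi+B.hi = [27.3+8.8, 25.9+8.8, 20.5+8.8] = [36.100,34.700,29.300]
diag = √(57²+57²+28.1²) = √7287.61 = 85.367


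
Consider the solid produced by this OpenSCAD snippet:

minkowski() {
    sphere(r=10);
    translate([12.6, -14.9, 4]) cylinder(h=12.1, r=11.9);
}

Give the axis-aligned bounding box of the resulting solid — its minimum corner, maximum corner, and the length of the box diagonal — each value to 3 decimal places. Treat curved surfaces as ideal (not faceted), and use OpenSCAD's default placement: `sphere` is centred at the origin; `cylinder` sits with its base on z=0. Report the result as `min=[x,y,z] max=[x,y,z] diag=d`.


A = translate([12.6, -14.9, 4]) cylinder(h=12.1, r=11.9) → bbox [0.7,-26.8,4] .. [24.5,-3,16.1]
B = sphere(r=10) → bbox [-10,-10,-10] .. [10,10,10]
lo = A.lo+B.lo = [0.7-10, -26.8-10, 4-10] = [-9.300,-36.800,-6.000]
hi = A.hi+B.hi = [24.5+10, -3+10, 16.1+10] = [34.500,7.000,26.100]
diag = √(43.8²+43.8²+32.1²) = √4867.29 = 69.766

min=[-9.300,-36.800,-6.000] max=[34.500,7.000,26.100] diag=69.766


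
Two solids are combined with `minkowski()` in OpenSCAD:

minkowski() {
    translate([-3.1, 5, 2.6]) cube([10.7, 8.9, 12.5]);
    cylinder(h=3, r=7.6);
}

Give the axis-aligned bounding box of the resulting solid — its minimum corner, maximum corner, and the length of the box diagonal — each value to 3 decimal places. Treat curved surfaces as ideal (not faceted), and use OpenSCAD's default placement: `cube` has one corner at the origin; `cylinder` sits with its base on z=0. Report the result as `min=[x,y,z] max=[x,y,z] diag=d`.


min=[-10.700,-2.600,2.600] max=[15.200,21.500,18.100] diag=38.625

A = translate([-3.1, 5, 2.6]) cube([10.7, 8.9, 12.5]) → bbox [-3.1,5,2.6] .. [7.6,13.9,15.1]
B = cylinder(h=3, r=7.6) → bbox [-7.6,-7.6,0] .. [7.6,7.6,3]
lo = A.lo+B.lo = [-3.1-7.6, 5-7.6, 2.6+0] = [-10.700,-2.600,2.600]
hi = A.hi+B.hi = [7.6+7.6, 13.9+7.6, 15.1+3] = [15.200,21.500,18.100]
diag = √(25.9²+24.1²+15.5²) = √1491.87 = 38.625


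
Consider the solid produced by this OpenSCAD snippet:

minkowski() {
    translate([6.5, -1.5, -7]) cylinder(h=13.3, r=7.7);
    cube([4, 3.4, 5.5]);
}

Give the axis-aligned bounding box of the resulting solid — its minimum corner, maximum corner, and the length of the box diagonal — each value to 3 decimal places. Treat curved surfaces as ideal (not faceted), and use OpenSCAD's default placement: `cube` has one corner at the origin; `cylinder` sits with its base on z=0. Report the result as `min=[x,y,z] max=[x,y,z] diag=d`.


min=[-1.200,-9.200,-7.000] max=[18.200,9.600,11.800] diag=32.913

A = translate([6.5, -1.5, -7]) cylinder(h=13.3, r=7.7) → bbox [-1.2,-9.2,-7] .. [14.2,6.2,6.3]
B = cube([4, 3.4, 5.5]) → bbox [0,0,0] .. [4,3.4,5.5]
lo = A.lo+B.lo = [-1.2+0, -9.2+0, -7+0] = [-1.200,-9.200,-7.000]
hi = A.hi+B.hi = [14.2+4, 6.2+3.4, 6.3+5.5] = [18.200,9.600,11.800]
diag = √(19.4²+18.8²+18.8²) = √1083.24 = 32.913


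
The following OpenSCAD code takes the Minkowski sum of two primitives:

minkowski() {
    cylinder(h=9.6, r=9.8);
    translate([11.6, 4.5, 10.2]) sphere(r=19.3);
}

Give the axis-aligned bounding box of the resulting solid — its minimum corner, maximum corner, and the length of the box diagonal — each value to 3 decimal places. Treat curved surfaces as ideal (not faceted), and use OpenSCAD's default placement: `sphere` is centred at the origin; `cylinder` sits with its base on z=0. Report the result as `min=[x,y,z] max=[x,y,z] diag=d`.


min=[-17.500,-24.600,-9.100] max=[40.700,33.600,39.100] diag=95.382

A = translate([11.6, 4.5, 10.2]) sphere(r=19.3) → bbox [-7.7,-14.8,-9.1] .. [30.9,23.8,29.5]
B = cylinder(h=9.6, r=9.8) → bbox [-9.8,-9.8,0] .. [9.8,9.8,9.6]
lo = A.lo+B.lo = [-7.7-9.8, -14.8-9.8, -9.1+0] = [-17.500,-24.600,-9.100]
hi = A.hi+B.hi = [30.9+9.8, 23.8+9.8, 29.5+9.6] = [40.700,33.600,39.100]
diag = √(58.2²+58.2²+48.2²) = √9097.72 = 95.382


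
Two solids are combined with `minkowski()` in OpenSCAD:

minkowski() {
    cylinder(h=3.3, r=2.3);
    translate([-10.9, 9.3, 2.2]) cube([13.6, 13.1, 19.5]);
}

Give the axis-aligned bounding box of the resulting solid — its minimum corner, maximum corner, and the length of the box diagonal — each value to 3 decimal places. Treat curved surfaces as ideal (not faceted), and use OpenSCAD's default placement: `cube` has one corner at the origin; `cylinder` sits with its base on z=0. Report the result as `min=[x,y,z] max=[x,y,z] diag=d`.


min=[-13.200,7.000,2.200] max=[5.000,24.700,25.000] diag=34.123

A = translate([-10.9, 9.3, 2.2]) cube([13.6, 13.1, 19.5]) → bbox [-10.9,9.3,2.2] .. [2.7,22.4,21.7]
B = cylinder(h=3.3, r=2.3) → bbox [-2.3,-2.3,0] .. [2.3,2.3,3.3]
lo = A.lo+B.lo = [-10.9-2.3, 9.3-2.3, 2.2+0] = [-13.200,7.000,2.200]
hi = A.hi+B.hi = [2.7+2.3, 22.4+2.3, 21.7+3.3] = [5.000,24.700,25.000]
diag = √(18.2²+17.7²+22.8²) = √1164.37 = 34.123


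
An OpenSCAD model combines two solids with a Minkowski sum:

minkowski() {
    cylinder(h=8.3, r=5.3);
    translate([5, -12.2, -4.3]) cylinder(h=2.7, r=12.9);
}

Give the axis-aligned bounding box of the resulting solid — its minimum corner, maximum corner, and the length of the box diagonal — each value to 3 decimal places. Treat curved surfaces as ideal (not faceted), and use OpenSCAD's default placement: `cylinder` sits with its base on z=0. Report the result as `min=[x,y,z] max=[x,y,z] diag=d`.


min=[-13.200,-30.400,-4.300] max=[23.200,6.000,6.700] diag=52.640

A = translate([5, -12.2, -4.3]) cylinder(h=2.7, r=12.9) → bbox [-7.9,-25.1,-4.3] .. [17.9,0.7,-1.6]
B = cylinder(h=8.3, r=5.3) → bbox [-5.3,-5.3,0] .. [5.3,5.3,8.3]
lo = A.lo+B.lo = [-7.9-5.3, -25.1-5.3, -4.3+0] = [-13.200,-30.400,-4.300]
hi = A.hi+B.hi = [17.9+5.3, 0.7+5.3, -1.6+8.3] = [23.200,6.000,6.700]
diag = √(36.4²+36.4²+11²) = √2770.92 = 52.640


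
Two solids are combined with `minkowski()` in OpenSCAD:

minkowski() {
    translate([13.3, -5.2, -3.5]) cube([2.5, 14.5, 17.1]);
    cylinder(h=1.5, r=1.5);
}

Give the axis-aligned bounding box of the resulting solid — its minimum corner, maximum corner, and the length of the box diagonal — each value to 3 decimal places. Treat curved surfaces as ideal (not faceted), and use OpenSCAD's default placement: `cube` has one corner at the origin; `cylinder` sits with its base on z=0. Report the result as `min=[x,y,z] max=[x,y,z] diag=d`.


min=[11.800,-6.700,-3.500] max=[17.300,10.800,15.100] diag=26.124

A = translate([13.3, -5.2, -3.5]) cube([2.5, 14.5, 17.1]) → bbox [13.3,-5.2,-3.5] .. [15.8,9.3,13.6]
B = cylinder(h=1.5, r=1.5) → bbox [-1.5,-1.5,0] .. [1.5,1.5,1.5]
lo = A.lo+B.lo = [13.3-1.5, -5.2-1.5, -3.5+0] = [11.800,-6.700,-3.500]
hi = A.hi+B.hi = [15.8+1.5, 9.3+1.5, 13.6+1.5] = [17.300,10.800,15.100]
diag = √(5.5²+17.5²+18.6²) = √682.46 = 26.124


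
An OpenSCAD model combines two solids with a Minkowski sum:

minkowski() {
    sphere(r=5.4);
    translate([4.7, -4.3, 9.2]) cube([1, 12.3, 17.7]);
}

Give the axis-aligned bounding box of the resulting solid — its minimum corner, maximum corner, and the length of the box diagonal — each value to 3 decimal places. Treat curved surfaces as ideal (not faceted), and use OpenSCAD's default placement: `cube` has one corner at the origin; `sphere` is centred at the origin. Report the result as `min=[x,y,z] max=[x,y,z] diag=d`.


min=[-0.700,-9.700,3.800] max=[11.100,13.400,32.300] diag=38.537

A = translate([4.7, -4.3, 9.2]) cube([1, 12.3, 17.7]) → bbox [4.7,-4.3,9.2] .. [5.7,8,26.9]
B = sphere(r=5.4) → bbox [-5.4,-5.4,-5.4] .. [5.4,5.4,5.4]
lo = A.lo+B.lo = [4.7-5.4, -4.3-5.4, 9.2-5.4] = [-0.700,-9.700,3.800]
hi = A.hi+B.hi = [5.7+5.4, 8+5.4, 26.9+5.4] = [11.100,13.400,32.300]
diag = √(11.8²+23.1²+28.5²) = √1485.1 = 38.537


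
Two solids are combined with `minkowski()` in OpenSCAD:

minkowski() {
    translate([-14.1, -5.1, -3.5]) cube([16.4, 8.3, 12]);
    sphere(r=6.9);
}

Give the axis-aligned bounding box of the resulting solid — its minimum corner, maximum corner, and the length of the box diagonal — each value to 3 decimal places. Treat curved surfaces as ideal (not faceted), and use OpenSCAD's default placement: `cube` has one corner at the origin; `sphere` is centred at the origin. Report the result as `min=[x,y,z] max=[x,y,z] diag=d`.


A = translate([-14.1, -5.1, -3.5]) cube([16.4, 8.3, 12]) → bbox [-14.1,-5.1,-3.5] .. [2.3,3.2,8.5]
B = sphere(r=6.9) → bbox [-6.9,-6.9,-6.9] .. [6.9,6.9,6.9]
lo = A.lo+B.lo = [-14.1-6.9, -5.1-6.9, -3.5-6.9] = [-21.000,-12.000,-10.400]
hi = A.hi+B.hi = [2.3+6.9, 3.2+6.9, 8.5+6.9] = [9.200,10.100,15.400]
diag = √(30.2²+22.1²+25.8²) = √2066.09 = 45.454

min=[-21.000,-12.000,-10.400] max=[9.200,10.100,15.400] diag=45.454


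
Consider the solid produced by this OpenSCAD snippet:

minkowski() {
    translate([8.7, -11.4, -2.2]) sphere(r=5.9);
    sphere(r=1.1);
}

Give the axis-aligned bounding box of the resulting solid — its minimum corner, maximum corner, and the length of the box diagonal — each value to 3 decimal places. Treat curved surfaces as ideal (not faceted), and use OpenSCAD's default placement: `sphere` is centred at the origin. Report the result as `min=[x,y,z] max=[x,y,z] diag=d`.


A = translate([8.7, -11.4, -2.2]) sphere(r=5.9) → bbox [2.8,-17.3,-8.1] .. [14.6,-5.5,3.7]
B = sphere(r=1.1) → bbox [-1.1,-1.1,-1.1] .. [1.1,1.1,1.1]
lo = A.lo+B.lo = [2.8-1.1, -17.3-1.1, -8.1-1.1] = [1.700,-18.400,-9.200]
hi = A.hi+B.hi = [14.6+1.1, -5.5+1.1, 3.7+1.1] = [15.700,-4.400,4.800]
diag = √(14²+14²+14²) = √588 = 24.249

min=[1.700,-18.400,-9.200] max=[15.700,-4.400,4.800] diag=24.249


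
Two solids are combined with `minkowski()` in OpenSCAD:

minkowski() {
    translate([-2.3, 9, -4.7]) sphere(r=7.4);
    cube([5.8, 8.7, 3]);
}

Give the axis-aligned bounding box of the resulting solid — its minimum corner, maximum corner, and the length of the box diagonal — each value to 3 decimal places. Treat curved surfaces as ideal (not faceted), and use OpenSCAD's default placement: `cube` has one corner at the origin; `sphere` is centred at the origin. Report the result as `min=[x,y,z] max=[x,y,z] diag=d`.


A = translate([-2.3, 9, -4.7]) sphere(r=7.4) → bbox [-9.7,1.6,-12.1] .. [5.1,16.4,2.7]
B = cube([5.8, 8.7, 3]) → bbox [0,0,0] .. [5.8,8.7,3]
lo = A.lo+B.lo = [-9.7+0, 1.6+0, -12.1+0] = [-9.700,1.600,-12.100]
hi = A.hi+B.hi = [5.1+5.8, 16.4+8.7, 2.7+3] = [10.900,25.100,5.700]
diag = √(20.6²+23.5²+17.8²) = √1293.45 = 35.965

min=[-9.700,1.600,-12.100] max=[10.900,25.100,5.700] diag=35.965


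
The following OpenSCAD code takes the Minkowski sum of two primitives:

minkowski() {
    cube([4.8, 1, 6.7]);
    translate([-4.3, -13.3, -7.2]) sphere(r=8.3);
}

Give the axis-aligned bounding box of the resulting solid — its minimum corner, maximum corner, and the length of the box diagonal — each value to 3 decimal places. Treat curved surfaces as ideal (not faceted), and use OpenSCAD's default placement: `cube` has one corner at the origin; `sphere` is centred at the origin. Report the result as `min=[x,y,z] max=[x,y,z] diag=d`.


min=[-12.600,-21.600,-15.500] max=[8.800,-4.000,7.800] diag=36.202

A = translate([-4.3, -13.3, -7.2]) sphere(r=8.3) → bbox [-12.6,-21.6,-15.5] .. [4,-5,1.1]
B = cube([4.8, 1, 6.7]) → bbox [0,0,0] .. [4.8,1,6.7]
lo = A.lo+B.lo = [-12.6+0, -21.6+0, -15.5+0] = [-12.600,-21.600,-15.500]
hi = A.hi+B.hi = [4+4.8, -5+1, 1.1+6.7] = [8.800,-4.000,7.800]
diag = √(21.4²+17.6²+23.3²) = √1310.61 = 36.202


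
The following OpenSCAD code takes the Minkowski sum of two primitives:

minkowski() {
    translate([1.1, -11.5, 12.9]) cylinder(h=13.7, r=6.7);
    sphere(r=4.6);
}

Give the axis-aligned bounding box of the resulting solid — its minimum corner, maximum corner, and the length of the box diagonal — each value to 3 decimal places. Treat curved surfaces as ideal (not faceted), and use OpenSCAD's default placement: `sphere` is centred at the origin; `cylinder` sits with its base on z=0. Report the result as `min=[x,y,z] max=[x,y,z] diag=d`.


min=[-10.200,-22.800,8.300] max=[12.400,-0.200,31.200] diag=39.318

A = translate([1.1, -11.5, 12.9]) cylinder(h=13.7, r=6.7) → bbox [-5.6,-18.2,12.9] .. [7.8,-4.8,26.6]
B = sphere(r=4.6) → bbox [-4.6,-4.6,-4.6] .. [4.6,4.6,4.6]
lo = A.lo+B.lo = [-5.6-4.6, -18.2-4.6, 12.9-4.6] = [-10.200,-22.800,8.300]
hi = A.hi+B.hi = [7.8+4.6, -4.8+4.6, 26.6+4.6] = [12.400,-0.200,31.200]
diag = √(22.6²+22.6²+22.9²) = √1545.93 = 39.318


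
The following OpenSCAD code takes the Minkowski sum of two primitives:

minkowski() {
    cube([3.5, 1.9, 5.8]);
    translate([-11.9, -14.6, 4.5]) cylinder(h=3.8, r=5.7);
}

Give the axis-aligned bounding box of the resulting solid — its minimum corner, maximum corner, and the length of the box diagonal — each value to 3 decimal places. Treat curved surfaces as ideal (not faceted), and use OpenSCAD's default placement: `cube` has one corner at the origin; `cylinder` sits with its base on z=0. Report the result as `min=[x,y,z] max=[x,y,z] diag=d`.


A = translate([-11.9, -14.6, 4.5]) cylinder(h=3.8, r=5.7) → bbox [-17.6,-20.3,4.5] .. [-6.2,-8.9,8.3]
B = cube([3.5, 1.9, 5.8]) → bbox [0,0,0] .. [3.5,1.9,5.8]
lo = A.lo+B.lo = [-17.6+0, -20.3+0, 4.5+0] = [-17.600,-20.300,4.500]
hi = A.hi+B.hi = [-6.2+3.5, -8.9+1.9, 8.3+5.8] = [-2.700,-7.000,14.100]
diag = √(14.9²+13.3²+9.6²) = √491.06 = 22.160

min=[-17.600,-20.300,4.500] max=[-2.700,-7.000,14.100] diag=22.160


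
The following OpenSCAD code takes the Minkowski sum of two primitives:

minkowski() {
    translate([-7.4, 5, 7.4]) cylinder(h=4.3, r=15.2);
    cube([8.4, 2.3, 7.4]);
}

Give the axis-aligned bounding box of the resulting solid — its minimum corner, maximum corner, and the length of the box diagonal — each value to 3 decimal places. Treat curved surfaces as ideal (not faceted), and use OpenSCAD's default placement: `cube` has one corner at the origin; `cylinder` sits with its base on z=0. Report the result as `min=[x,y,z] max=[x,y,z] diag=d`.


min=[-22.600,-10.200,7.400] max=[16.200,22.500,19.100] diag=52.073

A = translate([-7.4, 5, 7.4]) cylinder(h=4.3, r=15.2) → bbox [-22.6,-10.2,7.4] .. [7.8,20.2,11.7]
B = cube([8.4, 2.3, 7.4]) → bbox [0,0,0] .. [8.4,2.3,7.4]
lo = A.lo+B.lo = [-22.6+0, -10.2+0, 7.4+0] = [-22.600,-10.200,7.400]
hi = A.hi+B.hi = [7.8+8.4, 20.2+2.3, 11.7+7.4] = [16.200,22.500,19.100]
diag = √(38.8²+32.7²+11.7²) = √2711.62 = 52.073


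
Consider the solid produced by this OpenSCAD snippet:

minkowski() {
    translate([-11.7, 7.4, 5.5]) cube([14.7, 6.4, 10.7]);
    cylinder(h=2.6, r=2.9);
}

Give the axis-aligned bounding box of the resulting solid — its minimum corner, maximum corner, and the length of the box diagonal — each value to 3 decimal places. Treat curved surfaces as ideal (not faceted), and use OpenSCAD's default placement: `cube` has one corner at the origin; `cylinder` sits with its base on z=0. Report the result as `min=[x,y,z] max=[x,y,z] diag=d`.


A = translate([-11.7, 7.4, 5.5]) cube([14.7, 6.4, 10.7]) → bbox [-11.7,7.4,5.5] .. [3,13.8,16.2]
B = cylinder(h=2.6, r=2.9) → bbox [-2.9,-2.9,0] .. [2.9,2.9,2.6]
lo = A.lo+B.lo = [-11.7-2.9, 7.4-2.9, 5.5+0] = [-14.600,4.500,5.500]
hi = A.hi+B.hi = [3+2.9, 13.8+2.9, 16.2+2.6] = [5.900,16.700,18.800]
diag = √(20.5²+12.2²+13.3²) = √745.98 = 27.313

min=[-14.600,4.500,5.500] max=[5.900,16.700,18.800] diag=27.313


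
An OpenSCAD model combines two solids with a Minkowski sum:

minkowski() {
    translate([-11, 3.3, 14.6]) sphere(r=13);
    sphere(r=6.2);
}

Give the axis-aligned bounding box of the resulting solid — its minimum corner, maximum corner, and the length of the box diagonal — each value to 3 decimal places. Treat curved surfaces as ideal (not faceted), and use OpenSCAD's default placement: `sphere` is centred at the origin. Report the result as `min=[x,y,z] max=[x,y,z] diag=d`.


A = translate([-11, 3.3, 14.6]) sphere(r=13) → bbox [-24,-9.7,1.6] .. [2,16.3,27.6]
B = sphere(r=6.2) → bbox [-6.2,-6.2,-6.2] .. [6.2,6.2,6.2]
lo = A.lo+B.lo = [-24-6.2, -9.7-6.2, 1.6-6.2] = [-30.200,-15.900,-4.600]
hi = A.hi+B.hi = [2+6.2, 16.3+6.2, 27.6+6.2] = [8.200,22.500,33.800]
diag = √(38.4²+38.4²+38.4²) = √4423.68 = 66.511

min=[-30.200,-15.900,-4.600] max=[8.200,22.500,33.800] diag=66.511


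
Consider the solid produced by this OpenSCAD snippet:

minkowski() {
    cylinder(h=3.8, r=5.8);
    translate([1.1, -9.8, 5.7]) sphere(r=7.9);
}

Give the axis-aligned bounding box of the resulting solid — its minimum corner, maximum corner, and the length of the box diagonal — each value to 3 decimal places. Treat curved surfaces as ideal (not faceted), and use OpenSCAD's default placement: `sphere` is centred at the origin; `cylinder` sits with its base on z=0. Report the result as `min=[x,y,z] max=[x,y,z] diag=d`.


A = translate([1.1, -9.8, 5.7]) sphere(r=7.9) → bbox [-6.8,-17.7,-2.2] .. [9,-1.9,13.6]
B = cylinder(h=3.8, r=5.8) → bbox [-5.8,-5.8,0] .. [5.8,5.8,3.8]
lo = A.lo+B.lo = [-6.8-5.8, -17.7-5.8, -2.2+0] = [-12.600,-23.500,-2.200]
hi = A.hi+B.hi = [9+5.8, -1.9+5.8, 13.6+3.8] = [14.800,3.900,17.400]
diag = √(27.4²+27.4²+19.6²) = √1885.68 = 43.424

min=[-12.600,-23.500,-2.200] max=[14.800,3.900,17.400] diag=43.424


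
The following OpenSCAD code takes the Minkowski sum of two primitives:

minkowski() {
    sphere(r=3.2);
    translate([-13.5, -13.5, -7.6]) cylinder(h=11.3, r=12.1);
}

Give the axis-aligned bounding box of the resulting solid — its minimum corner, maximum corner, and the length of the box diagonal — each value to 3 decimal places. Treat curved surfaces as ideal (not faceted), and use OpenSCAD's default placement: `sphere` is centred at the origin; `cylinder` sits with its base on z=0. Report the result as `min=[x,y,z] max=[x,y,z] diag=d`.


A = translate([-13.5, -13.5, -7.6]) cylinder(h=11.3, r=12.1) → bbox [-25.6,-25.6,-7.6] .. [-1.4,-1.4,3.7]
B = sphere(r=3.2) → bbox [-3.2,-3.2,-3.2] .. [3.2,3.2,3.2]
lo = A.lo+B.lo = [-25.6-3.2, -25.6-3.2, -7.6-3.2] = [-28.800,-28.800,-10.800]
hi = A.hi+B.hi = [-1.4+3.2, -1.4+3.2, 3.7+3.2] = [1.800,1.800,6.900]
diag = √(30.6²+30.6²+17.7²) = √2186.01 = 46.755

min=[-28.800,-28.800,-10.800] max=[1.800,1.800,6.900] diag=46.755


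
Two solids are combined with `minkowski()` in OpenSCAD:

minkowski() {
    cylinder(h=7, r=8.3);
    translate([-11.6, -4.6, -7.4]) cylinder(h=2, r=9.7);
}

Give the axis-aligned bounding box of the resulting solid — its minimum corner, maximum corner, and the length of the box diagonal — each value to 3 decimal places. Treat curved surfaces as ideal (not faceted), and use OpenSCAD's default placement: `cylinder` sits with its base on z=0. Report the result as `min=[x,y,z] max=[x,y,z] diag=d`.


min=[-29.600,-22.600,-7.400] max=[6.400,13.400,1.600] diag=51.701

A = translate([-11.6, -4.6, -7.4]) cylinder(h=2, r=9.7) → bbox [-21.3,-14.3,-7.4] .. [-1.9,5.1,-5.4]
B = cylinder(h=7, r=8.3) → bbox [-8.3,-8.3,0] .. [8.3,8.3,7]
lo = A.lo+B.lo = [-21.3-8.3, -14.3-8.3, -7.4+0] = [-29.600,-22.600,-7.400]
hi = A.hi+B.hi = [-1.9+8.3, 5.1+8.3, -5.4+7] = [6.400,13.400,1.600]
diag = √(36²+36²+9²) = √2673 = 51.701


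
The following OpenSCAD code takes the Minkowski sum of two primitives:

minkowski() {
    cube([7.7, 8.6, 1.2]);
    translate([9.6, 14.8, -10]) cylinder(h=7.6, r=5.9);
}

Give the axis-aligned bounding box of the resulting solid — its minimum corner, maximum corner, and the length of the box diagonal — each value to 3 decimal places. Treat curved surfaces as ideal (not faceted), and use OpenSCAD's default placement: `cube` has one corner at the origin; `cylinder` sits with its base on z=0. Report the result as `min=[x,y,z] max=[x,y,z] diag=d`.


min=[3.700,8.900,-10.000] max=[23.200,29.300,-1.200] diag=29.561

A = translate([9.6, 14.8, -10]) cylinder(h=7.6, r=5.9) → bbox [3.7,8.9,-10] .. [15.5,20.7,-2.4]
B = cube([7.7, 8.6, 1.2]) → bbox [0,0,0] .. [7.7,8.6,1.2]
lo = A.lo+B.lo = [3.7+0, 8.9+0, -10+0] = [3.700,8.900,-10.000]
hi = A.hi+B.hi = [15.5+7.7, 20.7+8.6, -2.4+1.2] = [23.200,29.300,-1.200]
diag = √(19.5²+20.4²+8.8²) = √873.85 = 29.561


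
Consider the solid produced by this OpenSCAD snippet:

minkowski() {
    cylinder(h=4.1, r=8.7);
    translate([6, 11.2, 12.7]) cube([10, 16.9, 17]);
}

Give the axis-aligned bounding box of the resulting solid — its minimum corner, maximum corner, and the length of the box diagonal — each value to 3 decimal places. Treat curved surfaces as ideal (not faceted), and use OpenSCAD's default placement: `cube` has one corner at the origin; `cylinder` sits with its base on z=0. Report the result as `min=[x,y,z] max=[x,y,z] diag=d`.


A = translate([6, 11.2, 12.7]) cube([10, 16.9, 17]) → bbox [6,11.2,12.7] .. [16,28.1,29.7]
B = cylinder(h=4.1, r=8.7) → bbox [-8.7,-8.7,0] .. [8.7,8.7,4.1]
lo = A.lo+B.lo = [6-8.7, 11.2-8.7, 12.7+0] = [-2.700,2.500,12.700]
hi = A.hi+B.hi = [16+8.7, 28.1+8.7, 29.7+4.1] = [24.700,36.800,33.800]
diag = √(27.4²+34.3²+21.1²) = √2372.46 = 48.708

min=[-2.700,2.500,12.700] max=[24.700,36.800,33.800] diag=48.708


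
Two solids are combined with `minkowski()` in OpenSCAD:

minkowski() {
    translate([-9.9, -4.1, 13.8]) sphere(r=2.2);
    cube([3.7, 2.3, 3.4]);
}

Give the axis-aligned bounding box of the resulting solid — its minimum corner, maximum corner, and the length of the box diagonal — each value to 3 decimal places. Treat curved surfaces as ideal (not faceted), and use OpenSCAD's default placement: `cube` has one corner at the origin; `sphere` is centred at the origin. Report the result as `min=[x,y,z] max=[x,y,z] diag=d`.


min=[-12.100,-6.300,11.600] max=[-4.000,0.400,19.400] diag=13.090

A = translate([-9.9, -4.1, 13.8]) sphere(r=2.2) → bbox [-12.1,-6.3,11.6] .. [-7.7,-1.9,16]
B = cube([3.7, 2.3, 3.4]) → bbox [0,0,0] .. [3.7,2.3,3.4]
lo = A.lo+B.lo = [-12.1+0, -6.3+0, 11.6+0] = [-12.100,-6.300,11.600]
hi = A.hi+B.hi = [-7.7+3.7, -1.9+2.3, 16+3.4] = [-4.000,0.400,19.400]
diag = √(8.1²+6.7²+7.8²) = √171.34 = 13.090


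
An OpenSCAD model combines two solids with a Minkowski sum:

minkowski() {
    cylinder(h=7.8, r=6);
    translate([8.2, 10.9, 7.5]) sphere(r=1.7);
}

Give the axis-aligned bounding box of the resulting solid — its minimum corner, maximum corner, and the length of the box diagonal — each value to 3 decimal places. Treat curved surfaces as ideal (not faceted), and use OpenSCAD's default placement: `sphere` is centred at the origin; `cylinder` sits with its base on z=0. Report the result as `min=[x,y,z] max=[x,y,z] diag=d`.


A = translate([8.2, 10.9, 7.5]) sphere(r=1.7) → bbox [6.5,9.2,5.8] .. [9.9,12.6,9.2]
B = cylinder(h=7.8, r=6) → bbox [-6,-6,0] .. [6,6,7.8]
lo = A.lo+B.lo = [6.5-6, 9.2-6, 5.8+0] = [0.500,3.200,5.800]
hi = A.hi+B.hi = [9.9+6, 12.6+6, 9.2+7.8] = [15.900,18.600,17.000]
diag = √(15.4²+15.4²+11.2²) = √599.76 = 24.490

min=[0.500,3.200,5.800] max=[15.900,18.600,17.000] diag=24.490


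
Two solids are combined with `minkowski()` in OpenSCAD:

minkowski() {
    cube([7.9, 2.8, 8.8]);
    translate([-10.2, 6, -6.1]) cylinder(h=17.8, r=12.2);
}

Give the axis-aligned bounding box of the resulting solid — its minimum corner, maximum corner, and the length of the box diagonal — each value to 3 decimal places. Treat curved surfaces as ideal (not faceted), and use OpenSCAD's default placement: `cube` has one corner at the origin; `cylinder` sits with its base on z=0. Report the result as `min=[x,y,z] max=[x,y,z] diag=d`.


min=[-22.400,-6.200,-6.100] max=[9.900,21.000,20.500] diag=49.907

A = translate([-10.2, 6, -6.1]) cylinder(h=17.8, r=12.2) → bbox [-22.4,-6.2,-6.1] .. [2,18.2,11.7]
B = cube([7.9, 2.8, 8.8]) → bbox [0,0,0] .. [7.9,2.8,8.8]
lo = A.lo+B.lo = [-22.4+0, -6.2+0, -6.1+0] = [-22.400,-6.200,-6.100]
hi = A.hi+B.hi = [2+7.9, 18.2+2.8, 11.7+8.8] = [9.900,21.000,20.500]
diag = √(32.3²+27.2²+26.6²) = √2490.69 = 49.907


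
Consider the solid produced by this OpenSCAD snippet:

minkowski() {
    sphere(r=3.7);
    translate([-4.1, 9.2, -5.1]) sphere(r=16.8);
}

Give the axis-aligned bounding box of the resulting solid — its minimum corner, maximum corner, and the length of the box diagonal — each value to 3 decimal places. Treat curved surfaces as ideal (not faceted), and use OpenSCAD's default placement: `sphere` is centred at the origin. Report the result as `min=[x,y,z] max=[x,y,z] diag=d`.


min=[-24.600,-11.300,-25.600] max=[16.400,29.700,15.400] diag=71.014

A = translate([-4.1, 9.2, -5.1]) sphere(r=16.8) → bbox [-20.9,-7.6,-21.9] .. [12.7,26,11.7]
B = sphere(r=3.7) → bbox [-3.7,-3.7,-3.7] .. [3.7,3.7,3.7]
lo = A.lo+B.lo = [-20.9-3.7, -7.6-3.7, -21.9-3.7] = [-24.600,-11.300,-25.600]
hi = A.hi+B.hi = [12.7+3.7, 26+3.7, 11.7+3.7] = [16.400,29.700,15.400]
diag = √(41²+41²+41²) = √5043 = 71.014


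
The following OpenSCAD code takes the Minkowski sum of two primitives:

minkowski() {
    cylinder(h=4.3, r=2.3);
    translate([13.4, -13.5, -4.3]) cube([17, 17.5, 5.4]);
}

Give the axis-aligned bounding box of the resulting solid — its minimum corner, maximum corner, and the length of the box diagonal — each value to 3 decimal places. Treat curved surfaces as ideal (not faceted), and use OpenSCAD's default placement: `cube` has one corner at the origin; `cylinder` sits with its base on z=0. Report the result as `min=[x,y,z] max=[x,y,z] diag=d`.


min=[11.100,-15.800,-4.300] max=[32.700,6.300,5.400] diag=32.389

A = translate([13.4, -13.5, -4.3]) cube([17, 17.5, 5.4]) → bbox [13.4,-13.5,-4.3] .. [30.4,4,1.1]
B = cylinder(h=4.3, r=2.3) → bbox [-2.3,-2.3,0] .. [2.3,2.3,4.3]
lo = A.lo+B.lo = [13.4-2.3, -13.5-2.3, -4.3+0] = [11.100,-15.800,-4.300]
hi = A.hi+B.hi = [30.4+2.3, 4+2.3, 1.1+4.3] = [32.700,6.300,5.400]
diag = √(21.6²+22.1²+9.7²) = √1049.06 = 32.389


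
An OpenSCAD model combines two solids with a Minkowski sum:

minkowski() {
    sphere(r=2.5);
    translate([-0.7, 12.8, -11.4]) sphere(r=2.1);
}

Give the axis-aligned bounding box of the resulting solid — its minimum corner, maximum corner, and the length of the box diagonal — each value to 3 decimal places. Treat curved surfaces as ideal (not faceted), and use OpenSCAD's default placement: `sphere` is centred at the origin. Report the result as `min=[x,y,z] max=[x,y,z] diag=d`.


min=[-5.300,8.200,-16.000] max=[3.900,17.400,-6.800] diag=15.935

A = translate([-0.7, 12.8, -11.4]) sphere(r=2.1) → bbox [-2.8,10.7,-13.5] .. [1.4,14.9,-9.3]
B = sphere(r=2.5) → bbox [-2.5,-2.5,-2.5] .. [2.5,2.5,2.5]
lo = A.lo+B.lo = [-2.8-2.5, 10.7-2.5, -13.5-2.5] = [-5.300,8.200,-16.000]
hi = A.hi+B.hi = [1.4+2.5, 14.9+2.5, -9.3+2.5] = [3.900,17.400,-6.800]
diag = √(9.2²+9.2²+9.2²) = √253.92 = 15.935


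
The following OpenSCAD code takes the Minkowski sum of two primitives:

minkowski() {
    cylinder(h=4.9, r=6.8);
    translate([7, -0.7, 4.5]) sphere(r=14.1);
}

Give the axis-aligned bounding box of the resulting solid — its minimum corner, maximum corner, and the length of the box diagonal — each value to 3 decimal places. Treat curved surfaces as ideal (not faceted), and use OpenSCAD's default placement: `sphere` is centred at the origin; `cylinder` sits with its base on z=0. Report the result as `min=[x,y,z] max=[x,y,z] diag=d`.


min=[-13.900,-21.600,-9.600] max=[27.900,20.200,23.500] diag=67.750

A = translate([7, -0.7, 4.5]) sphere(r=14.1) → bbox [-7.1,-14.8,-9.6] .. [21.1,13.4,18.6]
B = cylinder(h=4.9, r=6.8) → bbox [-6.8,-6.8,0] .. [6.8,6.8,4.9]
lo = A.lo+B.lo = [-7.1-6.8, -14.8-6.8, -9.6+0] = [-13.900,-21.600,-9.600]
hi = A.hi+B.hi = [21.1+6.8, 13.4+6.8, 18.6+4.9] = [27.900,20.200,23.500]
diag = √(41.8²+41.8²+33.1²) = √4590.09 = 67.750


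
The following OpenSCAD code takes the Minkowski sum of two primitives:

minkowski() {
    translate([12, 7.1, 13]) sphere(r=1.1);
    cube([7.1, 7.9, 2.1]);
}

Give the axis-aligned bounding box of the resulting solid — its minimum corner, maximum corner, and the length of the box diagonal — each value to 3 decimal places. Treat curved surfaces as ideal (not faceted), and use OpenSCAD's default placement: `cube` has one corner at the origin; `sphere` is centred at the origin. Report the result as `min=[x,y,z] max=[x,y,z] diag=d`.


min=[10.900,6.000,11.900] max=[20.200,16.100,16.200] diag=14.387

A = translate([12, 7.1, 13]) sphere(r=1.1) → bbox [10.9,6,11.9] .. [13.1,8.2,14.1]
B = cube([7.1, 7.9, 2.1]) → bbox [0,0,0] .. [7.1,7.9,2.1]
lo = A.lo+B.lo = [10.9+0, 6+0, 11.9+0] = [10.900,6.000,11.900]
hi = A.hi+B.hi = [13.1+7.1, 8.2+7.9, 14.1+2.1] = [20.200,16.100,16.200]
diag = √(9.3²+10.1²+4.3²) = √206.99 = 14.387


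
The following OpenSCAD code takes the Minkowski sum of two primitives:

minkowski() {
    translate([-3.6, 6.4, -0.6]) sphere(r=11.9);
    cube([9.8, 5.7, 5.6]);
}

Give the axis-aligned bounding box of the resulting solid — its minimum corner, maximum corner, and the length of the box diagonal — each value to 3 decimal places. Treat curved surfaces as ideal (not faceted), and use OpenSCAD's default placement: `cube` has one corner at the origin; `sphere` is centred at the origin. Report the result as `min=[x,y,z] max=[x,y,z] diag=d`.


A = translate([-3.6, 6.4, -0.6]) sphere(r=11.9) → bbox [-15.5,-5.5,-12.5] .. [8.3,18.3,11.3]
B = cube([9.8, 5.7, 5.6]) → bbox [0,0,0] .. [9.8,5.7,5.6]
lo = A.lo+B.lo = [-15.5+0, -5.5+0, -12.5+0] = [-15.500,-5.500,-12.500]
hi = A.hi+B.hi = [8.3+9.8, 18.3+5.7, 11.3+5.6] = [18.100,24.000,16.900]
diag = √(33.6²+29.5²+29.4²) = √2863.57 = 53.512

min=[-15.500,-5.500,-12.500] max=[18.100,24.000,16.900] diag=53.512
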